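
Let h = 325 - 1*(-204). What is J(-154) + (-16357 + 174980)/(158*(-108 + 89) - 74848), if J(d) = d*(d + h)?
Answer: -4495996123/77850 ≈ -57752.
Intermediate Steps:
h = 529 (h = 325 + 204 = 529)
J(d) = d*(529 + d) (J(d) = d*(d + 529) = d*(529 + d))
J(-154) + (-16357 + 174980)/(158*(-108 + 89) - 74848) = -154*(529 - 154) + (-16357 + 174980)/(158*(-108 + 89) - 74848) = -154*375 + 158623/(158*(-19) - 74848) = -57750 + 158623/(-3002 - 74848) = -57750 + 158623/(-77850) = -57750 + 158623*(-1/77850) = -57750 - 158623/77850 = -4495996123/77850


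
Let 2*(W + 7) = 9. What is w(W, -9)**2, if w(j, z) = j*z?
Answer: 2025/4 ≈ 506.25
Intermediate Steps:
W = -5/2 (W = -7 + (1/2)*9 = -7 + 9/2 = -5/2 ≈ -2.5000)
w(W, -9)**2 = (-5/2*(-9))**2 = (45/2)**2 = 2025/4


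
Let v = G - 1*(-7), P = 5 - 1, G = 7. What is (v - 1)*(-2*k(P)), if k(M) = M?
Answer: -104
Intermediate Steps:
P = 4
v = 14 (v = 7 - 1*(-7) = 7 + 7 = 14)
(v - 1)*(-2*k(P)) = (14 - 1)*(-2*4) = 13*(-8) = -104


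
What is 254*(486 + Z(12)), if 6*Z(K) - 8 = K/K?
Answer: 123825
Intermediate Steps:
Z(K) = 3/2 (Z(K) = 4/3 + (K/K)/6 = 4/3 + (⅙)*1 = 4/3 + ⅙ = 3/2)
254*(486 + Z(12)) = 254*(486 + 3/2) = 254*(975/2) = 123825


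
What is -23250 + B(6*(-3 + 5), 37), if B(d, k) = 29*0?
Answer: -23250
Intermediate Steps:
B(d, k) = 0
-23250 + B(6*(-3 + 5), 37) = -23250 + 0 = -23250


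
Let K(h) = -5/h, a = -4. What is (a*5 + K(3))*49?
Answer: -3185/3 ≈ -1061.7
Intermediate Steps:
(a*5 + K(3))*49 = (-4*5 - 5/3)*49 = (-20 - 5*1/3)*49 = (-20 - 5/3)*49 = -65/3*49 = -3185/3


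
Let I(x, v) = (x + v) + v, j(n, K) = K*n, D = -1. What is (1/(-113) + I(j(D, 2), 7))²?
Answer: 1836025/12769 ≈ 143.79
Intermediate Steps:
I(x, v) = x + 2*v (I(x, v) = (v + x) + v = x + 2*v)
(1/(-113) + I(j(D, 2), 7))² = (1/(-113) + (2*(-1) + 2*7))² = (-1/113 + (-2 + 14))² = (-1/113 + 12)² = (1355/113)² = 1836025/12769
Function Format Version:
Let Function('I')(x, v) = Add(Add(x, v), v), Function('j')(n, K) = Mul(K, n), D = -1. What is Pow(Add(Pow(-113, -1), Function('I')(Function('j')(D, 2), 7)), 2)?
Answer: Rational(1836025, 12769) ≈ 143.79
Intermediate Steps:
Function('I')(x, v) = Add(x, Mul(2, v)) (Function('I')(x, v) = Add(Add(v, x), v) = Add(x, Mul(2, v)))
Pow(Add(Pow(-113, -1), Function('I')(Function('j')(D, 2), 7)), 2) = Pow(Add(Pow(-113, -1), Add(Mul(2, -1), Mul(2, 7))), 2) = Pow(Add(Rational(-1, 113), Add(-2, 14)), 2) = Pow(Add(Rational(-1, 113), 12), 2) = Pow(Rational(1355, 113), 2) = Rational(1836025, 12769)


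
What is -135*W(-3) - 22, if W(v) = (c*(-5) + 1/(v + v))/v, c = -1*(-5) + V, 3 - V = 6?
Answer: -959/2 ≈ -479.50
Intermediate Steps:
V = -3 (V = 3 - 1*6 = 3 - 6 = -3)
c = 2 (c = -1*(-5) - 3 = 5 - 3 = 2)
W(v) = (-10 + 1/(2*v))/v (W(v) = (2*(-5) + 1/(v + v))/v = (-10 + 1/(2*v))/v)
-135*W(-3) - 22 = -135*(1 - 20*(-3))/(2*(-3)²) - 22 = -135*(1 + 60)/(2*9) - 22 = -135*61/(2*9) - 22 = -135*61/18 - 22 = -915/2 - 22 = -959/2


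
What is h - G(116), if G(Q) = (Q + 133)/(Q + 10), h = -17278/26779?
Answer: -2948333/1124718 ≈ -2.6214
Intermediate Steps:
h = -17278/26779 (h = -17278*1/26779 = -17278/26779 ≈ -0.64521)
G(Q) = (133 + Q)/(10 + Q)
h - G(116) = -17278/26779 - (133 + 116)/(10 + 116) = -17278/26779 - 249/126 = -17278/26779 - 1*83/42 = -17278/26779 - 83/42 = -2948333/1124718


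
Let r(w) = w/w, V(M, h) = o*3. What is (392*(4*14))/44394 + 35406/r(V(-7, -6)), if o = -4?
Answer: 16039142/453 ≈ 35407.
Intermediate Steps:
V(M, h) = -12 (V(M, h) = -4*3 = -12)
r(w) = 1
(392*(4*14))/44394 + 35406/r(V(-7, -6)) = (392*(4*14))/44394 + 35406/1 = (392*56)*(1/44394) + 35406*1 = 21952*(1/44394) + 35406 = 224/453 + 35406 = 16039142/453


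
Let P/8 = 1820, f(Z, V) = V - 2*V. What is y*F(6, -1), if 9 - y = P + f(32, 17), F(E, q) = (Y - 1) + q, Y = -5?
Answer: 101738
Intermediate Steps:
f(Z, V) = -V
P = 14560 (P = 8*1820 = 14560)
F(E, q) = -6 + q (F(E, q) = (-5 - 1) + q = -6 + q)
y = -14534 (y = 9 - (14560 - 1*17) = 9 - (14560 - 17) = 9 - 1*14543 = 9 - 14543 = -14534)
y*F(6, -1) = -14534*(-6 - 1) = -14534*(-7) = 101738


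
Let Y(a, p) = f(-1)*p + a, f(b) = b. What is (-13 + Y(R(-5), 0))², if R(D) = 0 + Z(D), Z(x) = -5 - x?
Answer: 169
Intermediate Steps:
R(D) = -5 - D (R(D) = 0 + (-5 - D) = -5 - D)
Y(a, p) = a - p (Y(a, p) = -p + a = a - p)
(-13 + Y(R(-5), 0))² = (-13 + ((-5 - 1*(-5)) - 1*0))² = (-13 + ((-5 + 5) + 0))² = (-13 + (0 + 0))² = (-13 + 0)² = (-13)² = 169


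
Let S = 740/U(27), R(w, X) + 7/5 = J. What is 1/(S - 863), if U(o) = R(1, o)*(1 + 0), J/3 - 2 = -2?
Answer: -7/9741 ≈ -0.00071861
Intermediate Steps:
J = 0 (J = 6 + 3*(-2) = 6 - 6 = 0)
R(w, X) = -7/5 (R(w, X) = -7/5 + 0 = -7/5)
U(o) = -7/5 (U(o) = -7*(1 + 0)/5 = -7/5*1 = -7/5)
S = -3700/7 (S = 740/(-7/5) = 740*(-5/7) = -3700/7 ≈ -528.57)
1/(S - 863) = 1/(-3700/7 - 863) = 1/(-9741/7) = -7/9741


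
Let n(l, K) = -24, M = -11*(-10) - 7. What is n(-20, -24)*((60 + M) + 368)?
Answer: -12744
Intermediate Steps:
M = 103 (M = 110 - 7 = 103)
n(-20, -24)*((60 + M) + 368) = -24*((60 + 103) + 368) = -24*(163 + 368) = -24*531 = -12744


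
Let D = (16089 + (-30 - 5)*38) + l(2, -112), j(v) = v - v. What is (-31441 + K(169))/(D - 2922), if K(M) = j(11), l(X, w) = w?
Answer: -31441/11725 ≈ -2.6815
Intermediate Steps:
j(v) = 0
K(M) = 0
D = 14647 (D = (16089 + (-30 - 5)*38) - 112 = (16089 - 35*38) - 112 = (16089 - 1330) - 112 = 14759 - 112 = 14647)
(-31441 + K(169))/(D - 2922) = (-31441 + 0)/(14647 - 2922) = -31441/11725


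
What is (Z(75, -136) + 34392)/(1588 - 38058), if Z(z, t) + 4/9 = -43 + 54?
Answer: -309623/328230 ≈ -0.94331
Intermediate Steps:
Z(z, t) = 95/9 (Z(z, t) = -4/9 + (-43 + 54) = -4/9 + 11 = 95/9)
(Z(75, -136) + 34392)/(1588 - 38058) = (95/9 + 34392)/(1588 - 38058) = (309623/9)/(-36470) = (309623/9)*(-1/36470) = -309623/328230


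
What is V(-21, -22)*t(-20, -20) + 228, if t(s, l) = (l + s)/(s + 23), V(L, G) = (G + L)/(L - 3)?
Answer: 1837/9 ≈ 204.11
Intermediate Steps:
V(L, G) = (G + L)/(-3 + L)
t(s, l) = (l + s)/(23 + s)
V(-21, -22)*t(-20, -20) + 228 = ((-22 - 21)/(-3 - 21))*((-20 - 20)/(23 - 20)) + 228 = (-43/(-24))*(-40/3) + 228 = (-1/24*(-43))*((⅓)*(-40)) + 228 = (43/24)*(-40/3) + 228 = -215/9 + 228 = 1837/9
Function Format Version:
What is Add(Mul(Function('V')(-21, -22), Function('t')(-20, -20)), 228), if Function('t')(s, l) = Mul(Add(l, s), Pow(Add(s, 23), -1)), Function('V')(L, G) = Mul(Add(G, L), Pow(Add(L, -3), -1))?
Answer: Rational(1837, 9) ≈ 204.11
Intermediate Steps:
Function('V')(L, G) = Mul(Pow(Add(-3, L), -1), Add(G, L)) (Function('V')(L, G) = Mul(Add(G, L), Pow(Add(-3, L), -1)) = Mul(Pow(Add(-3, L), -1), Add(G, L)))
Function('t')(s, l) = Mul(Pow(Add(23, s), -1), Add(l, s)) (Function('t')(s, l) = Mul(Add(l, s), Pow(Add(23, s), -1)) = Mul(Pow(Add(23, s), -1), Add(l, s)))
Add(Mul(Function('V')(-21, -22), Function('t')(-20, -20)), 228) = Add(Mul(Mul(Pow(Add(-3, -21), -1), Add(-22, -21)), Mul(Pow(Add(23, -20), -1), Add(-20, -20))), 228) = Add(Mul(Mul(Pow(-24, -1), -43), Mul(Pow(3, -1), -40)), 228) = Add(Mul(Mul(Rational(-1, 24), -43), Mul(Rational(1, 3), -40)), 228) = Add(Mul(Rational(43, 24), Rational(-40, 3)), 228) = Add(Rational(-215, 9), 228) = Rational(1837, 9)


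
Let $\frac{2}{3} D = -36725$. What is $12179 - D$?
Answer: $\frac{134533}{2} \approx 67267.0$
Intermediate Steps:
$D = - \frac{110175}{2}$ ($D = \frac{3}{2} \left(-36725\right) = - \frac{110175}{2} \approx -55088.0$)
$12179 - D = 12179 - - \frac{110175}{2} = 12179 + \frac{110175}{2} = \frac{134533}{2}$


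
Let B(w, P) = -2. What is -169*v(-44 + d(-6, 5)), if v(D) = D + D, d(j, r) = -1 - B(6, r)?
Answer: 14534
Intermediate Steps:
d(j, r) = 1 (d(j, r) = -1 - 1*(-2) = -1 + 2 = 1)
v(D) = 2*D
-169*v(-44 + d(-6, 5)) = -338*(-44 + 1) = -338*(-43) = -169*(-86) = 14534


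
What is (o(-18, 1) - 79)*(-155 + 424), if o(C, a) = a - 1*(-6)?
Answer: -19368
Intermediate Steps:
o(C, a) = 6 + a (o(C, a) = a + 6 = 6 + a)
(o(-18, 1) - 79)*(-155 + 424) = ((6 + 1) - 79)*(-155 + 424) = (7 - 79)*269 = -72*269 = -19368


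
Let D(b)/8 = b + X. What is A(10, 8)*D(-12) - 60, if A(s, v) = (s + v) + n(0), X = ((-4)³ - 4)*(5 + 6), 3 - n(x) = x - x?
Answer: -127740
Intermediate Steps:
n(x) = 3 (n(x) = 3 - (x - x) = 3 - 1*0 = 3 + 0 = 3)
X = -748 (X = (-64 - 4)*11 = -68*11 = -748)
D(b) = -5984 + 8*b (D(b) = 8*(b - 748) = 8*(-748 + b) = -5984 + 8*b)
A(s, v) = 3 + s + v (A(s, v) = (s + v) + 3 = 3 + s + v)
A(10, 8)*D(-12) - 60 = (3 + 10 + 8)*(-5984 + 8*(-12)) - 60 = 21*(-5984 - 96) - 60 = 21*(-6080) - 60 = -127680 - 60 = -127740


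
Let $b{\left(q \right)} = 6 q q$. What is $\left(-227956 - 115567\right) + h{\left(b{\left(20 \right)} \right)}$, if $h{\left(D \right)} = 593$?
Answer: $-342930$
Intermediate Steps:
$b{\left(q \right)} = 6 q^{2}$
$\left(-227956 - 115567\right) + h{\left(b{\left(20 \right)} \right)} = \left(-227956 - 115567\right) + 593 = -343523 + 593 = -342930$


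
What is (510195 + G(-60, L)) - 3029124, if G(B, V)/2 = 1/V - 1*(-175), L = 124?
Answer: -156151897/62 ≈ -2.5186e+6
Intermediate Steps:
G(B, V) = 350 + 2/V (G(B, V) = 2*(1/V - 1*(-175)) = 2*(1/V + 175) = 2*(175 + 1/V) = 350 + 2/V)
(510195 + G(-60, L)) - 3029124 = (510195 + (350 + 2/124)) - 3029124 = (510195 + (350 + 2*(1/124))) - 3029124 = (510195 + (350 + 1/62)) - 3029124 = (510195 + 21701/62) - 3029124 = 31653791/62 - 3029124 = -156151897/62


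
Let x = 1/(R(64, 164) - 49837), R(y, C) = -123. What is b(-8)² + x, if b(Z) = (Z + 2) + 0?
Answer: 1798559/49960 ≈ 36.000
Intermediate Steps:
b(Z) = 2 + Z (b(Z) = (2 + Z) + 0 = 2 + Z)
x = -1/49960 (x = 1/(-123 - 49837) = 1/(-49960) = -1/49960 ≈ -2.0016e-5)
b(-8)² + x = (2 - 8)² - 1/49960 = (-6)² - 1/49960 = 36 - 1/49960 = 1798559/49960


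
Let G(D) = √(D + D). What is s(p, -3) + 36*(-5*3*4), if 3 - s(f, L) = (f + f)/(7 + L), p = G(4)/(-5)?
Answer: -2157 + √2/5 ≈ -2156.7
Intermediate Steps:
G(D) = √2*√D (G(D) = √(2*D) = √2*√D)
p = -2*√2/5 (p = (√2*√4)/(-5) = (√2*2)*(-⅕) = (2*√2)*(-⅕) = -2*√2/5 ≈ -0.56569)
s(f, L) = 3 - 2*f/(7 + L) (s(f, L) = 3 - (f + f)/(7 + L) = 3 - 2*f/(7 + L))
s(p, -3) + 36*(-5*3*4) = (21 - (-4)*√2/5 + 3*(-3))/(7 - 3) + 36*(-5*3*4) = (21 + 4*√2/5 - 9)/4 + 36*(-15*4) = (12 + 4*√2/5)/4 + 36*(-60) = (3 + √2/5) - 2160 = -2157 + √2/5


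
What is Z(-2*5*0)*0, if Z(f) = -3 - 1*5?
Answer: 0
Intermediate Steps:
Z(f) = -8 (Z(f) = -3 - 5 = -8)
Z(-2*5*0)*0 = -8*0 = 0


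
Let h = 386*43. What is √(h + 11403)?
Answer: √28001 ≈ 167.33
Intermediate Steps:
h = 16598
√(h + 11403) = √(16598 + 11403) = √28001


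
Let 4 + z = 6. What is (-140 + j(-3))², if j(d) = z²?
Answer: 18496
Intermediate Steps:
z = 2 (z = -4 + 6 = 2)
j(d) = 4 (j(d) = 2² = 4)
(-140 + j(-3))² = (-140 + 4)² = (-136)² = 18496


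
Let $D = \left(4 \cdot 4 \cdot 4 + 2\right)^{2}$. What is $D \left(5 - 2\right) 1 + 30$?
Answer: $13098$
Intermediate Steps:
$D = 4356$ ($D = \left(16 \cdot 4 + 2\right)^{2} = \left(64 + 2\right)^{2} = 66^{2} = 4356$)
$D \left(5 - 2\right) 1 + 30 = 4356 \left(5 - 2\right) 1 + 30 = 4356 \cdot 3 \cdot 1 + 30 = 4356 \cdot 3 + 30 = 13068 + 30 = 13098$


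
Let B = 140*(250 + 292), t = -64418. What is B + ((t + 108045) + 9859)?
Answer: 129366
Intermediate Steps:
B = 75880 (B = 140*542 = 75880)
B + ((t + 108045) + 9859) = 75880 + ((-64418 + 108045) + 9859) = 75880 + (43627 + 9859) = 75880 + 53486 = 129366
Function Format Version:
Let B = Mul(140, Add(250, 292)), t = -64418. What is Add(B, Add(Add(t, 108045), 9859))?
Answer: 129366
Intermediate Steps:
B = 75880 (B = Mul(140, 542) = 75880)
Add(B, Add(Add(t, 108045), 9859)) = Add(75880, Add(Add(-64418, 108045), 9859)) = Add(75880, Add(43627, 9859)) = Add(75880, 53486) = 129366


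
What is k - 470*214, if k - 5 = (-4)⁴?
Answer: -100319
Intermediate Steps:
k = 261 (k = 5 + (-4)⁴ = 5 + 256 = 261)
k - 470*214 = 261 - 470*214 = 261 - 100580 = -100319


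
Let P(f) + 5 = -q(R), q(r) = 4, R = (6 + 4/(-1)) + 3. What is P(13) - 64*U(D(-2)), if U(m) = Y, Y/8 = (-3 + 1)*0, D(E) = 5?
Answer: -9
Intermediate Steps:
R = 5 (R = (6 + 4*(-1)) + 3 = (6 - 4) + 3 = 2 + 3 = 5)
P(f) = -9 (P(f) = -5 - 1*4 = -5 - 4 = -9)
Y = 0 (Y = 8*((-3 + 1)*0) = 8*(-2*0) = 8*0 = 0)
U(m) = 0
P(13) - 64*U(D(-2)) = -9 - 64*0 = -9 + 0 = -9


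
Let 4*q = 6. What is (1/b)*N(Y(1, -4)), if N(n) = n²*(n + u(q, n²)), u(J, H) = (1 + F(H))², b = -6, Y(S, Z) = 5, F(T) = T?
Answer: -5675/2 ≈ -2837.5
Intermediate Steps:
q = 3/2 (q = (¼)*6 = 3/2 ≈ 1.5000)
u(J, H) = (1 + H)²
N(n) = n²*(n + (1 + n²)²)
(1/b)*N(Y(1, -4)) = (1/(-6))*(5²*(5 + (1 + 5²)²)) = (1*(-⅙))*(25*(5 + (1 + 25)²)) = -25*(5 + 26²)/6 = -25*(5 + 676)/6 = -25*681/6 = -⅙*17025 = -5675/2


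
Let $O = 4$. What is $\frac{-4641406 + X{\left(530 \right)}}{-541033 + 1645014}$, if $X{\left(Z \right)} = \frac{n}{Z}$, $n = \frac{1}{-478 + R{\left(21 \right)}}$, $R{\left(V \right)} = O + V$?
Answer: $- \frac{1114355166541}{265054798290} \approx -4.2042$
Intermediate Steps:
$R{\left(V \right)} = 4 + V$
$n = - \frac{1}{453}$ ($n = \frac{1}{-478 + \left(4 + 21\right)} = \frac{1}{-478 + 25} = \frac{1}{-453} = - \frac{1}{453} \approx -0.0022075$)
$X{\left(Z \right)} = - \frac{1}{453 Z}$
$\frac{-4641406 + X{\left(530 \right)}}{-541033 + 1645014} = \frac{-4641406 - \frac{1}{453 \cdot 530}}{-541033 + 1645014} = \frac{-4641406 - \frac{1}{240090}}{1103981} = \left(-4641406 - \frac{1}{240090}\right) \frac{1}{1103981} = \left(- \frac{1114355166541}{240090}\right) \frac{1}{1103981} = - \frac{1114355166541}{265054798290}$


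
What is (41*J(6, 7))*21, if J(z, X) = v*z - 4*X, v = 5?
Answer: 1722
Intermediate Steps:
J(z, X) = -4*X + 5*z (J(z, X) = 5*z - 4*X = -4*X + 5*z)
(41*J(6, 7))*21 = (41*(-4*7 + 5*6))*21 = (41*(-28 + 30))*21 = (41*2)*21 = 82*21 = 1722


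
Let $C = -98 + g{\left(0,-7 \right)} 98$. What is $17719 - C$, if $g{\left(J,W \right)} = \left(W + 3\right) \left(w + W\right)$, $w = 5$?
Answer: $17033$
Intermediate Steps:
$g{\left(J,W \right)} = \left(3 + W\right) \left(5 + W\right)$ ($g{\left(J,W \right)} = \left(W + 3\right) \left(5 + W\right) = \left(3 + W\right) \left(5 + W\right)$)
$C = 686$ ($C = -98 + \left(15 + \left(-7\right)^{2} + 8 \left(-7\right)\right) 98 = -98 + \left(15 + 49 - 56\right) 98 = -98 + 8 \cdot 98 = -98 + 784 = 686$)
$17719 - C = 17719 - 686 = 17033$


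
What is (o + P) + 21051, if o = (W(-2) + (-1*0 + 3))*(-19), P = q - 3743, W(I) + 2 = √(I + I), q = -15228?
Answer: 2061 - 38*I ≈ 2061.0 - 38.0*I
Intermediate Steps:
W(I) = -2 + √2*√I (W(I) = -2 + √(I + I) = -2 + √(2*I) = -2 + √2*√I)
P = -18971 (P = -15228 - 3743 = -18971)
o = -19 - 38*I (o = ((-2 + √2*√(-2)) + (-1*0 + 3))*(-19) = ((-2 + √2*(I*√2)) + (0 + 3))*(-19) = ((-2 + 2*I) + 3)*(-19) = (1 + 2*I)*(-19) = -19 - 38*I ≈ -19.0 - 38.0*I)
(o + P) + 21051 = ((-19 - 38*I) - 18971) + 21051 = (-18990 - 38*I) + 21051 = 2061 - 38*I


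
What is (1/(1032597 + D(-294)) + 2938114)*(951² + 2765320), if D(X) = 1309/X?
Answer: 467605883054314694360/43368887 ≈ 1.0782e+13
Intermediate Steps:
(1/(1032597 + D(-294)) + 2938114)*(951² + 2765320) = (1/(1032597 + 1309/(-294)) + 2938114)*(951² + 2765320) = (1/(1032597 + 1309*(-1/294)) + 2938114)*(904401 + 2765320) = (1/(1032597 - 187/42) + 2938114)*3669721 = (1/(43368887/42) + 2938114)*3669721 = (42/43368887 + 2938114)*3669721 = (127422734059160/43368887)*3669721 = 467605883054314694360/43368887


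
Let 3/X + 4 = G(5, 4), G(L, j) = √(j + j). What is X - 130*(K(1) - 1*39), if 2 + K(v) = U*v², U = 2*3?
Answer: 9097/2 - 3*√2/4 ≈ 4547.4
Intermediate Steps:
U = 6
G(L, j) = √2*√j (G(L, j) = √(2*j) = √2*√j)
X = 3/(-4 + 2*√2) (X = 3/(-4 + √2*√4) = 3/(-4 + √2*2) = 3/(-4 + 2*√2) ≈ -2.5607)
K(v) = -2 + 6*v²
X - 130*(K(1) - 1*39) = (-3/2 - 3*√2/4) - 130*((-2 + 6*1²) - 1*39) = (-3/2 - 3*√2/4) - 130*((-2 + 6*1) - 39) = (-3/2 - 3*√2/4) - 130*((-2 + 6) - 39) = (-3/2 - 3*√2/4) - 130*(4 - 39) = (-3/2 - 3*√2/4) - 130*(-35) = (-3/2 - 3*√2/4) + 4550 = 9097/2 - 3*√2/4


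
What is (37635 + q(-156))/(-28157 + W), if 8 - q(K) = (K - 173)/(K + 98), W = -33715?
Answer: -727655/1196192 ≈ -0.60831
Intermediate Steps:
q(K) = 8 - (-173 + K)/(98 + K) (q(K) = 8 - (K - 173)/(K + 98) = 8 - (-173 + K)/(98 + K))
(37635 + q(-156))/(-28157 + W) = (37635 + (957 + 7*(-156))/(98 - 156))/(-28157 - 33715) = (37635 + (957 - 1092)/(-58))/(-61872) = (37635 - 1/58*(-135))*(-1/61872) = (37635 + 135/58)*(-1/61872) = (2182965/58)*(-1/61872) = -727655/1196192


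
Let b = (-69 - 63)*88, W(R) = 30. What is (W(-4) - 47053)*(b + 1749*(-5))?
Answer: 957435303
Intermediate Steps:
b = -11616 (b = -132*88 = -11616)
(W(-4) - 47053)*(b + 1749*(-5)) = (30 - 47053)*(-11616 + 1749*(-5)) = -47023*(-11616 - 8745) = -47023*(-20361) = 957435303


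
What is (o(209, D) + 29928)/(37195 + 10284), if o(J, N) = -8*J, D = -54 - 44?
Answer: 28256/47479 ≈ 0.59513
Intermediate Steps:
D = -98
o(J, N) = -8*J
(o(209, D) + 29928)/(37195 + 10284) = (-8*209 + 29928)/(37195 + 10284) = (-1672 + 29928)/47479 = 28256*(1/47479) = 28256/47479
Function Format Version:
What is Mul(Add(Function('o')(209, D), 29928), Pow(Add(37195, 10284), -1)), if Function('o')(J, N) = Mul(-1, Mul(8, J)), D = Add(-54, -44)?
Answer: Rational(28256, 47479) ≈ 0.59513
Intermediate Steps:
D = -98
Function('o')(J, N) = Mul(-8, J)
Mul(Add(Function('o')(209, D), 29928), Pow(Add(37195, 10284), -1)) = Mul(Add(Mul(-8, 209), 29928), Pow(Add(37195, 10284), -1)) = Mul(Add(-1672, 29928), Pow(47479, -1)) = Mul(28256, Rational(1, 47479)) = Rational(28256, 47479)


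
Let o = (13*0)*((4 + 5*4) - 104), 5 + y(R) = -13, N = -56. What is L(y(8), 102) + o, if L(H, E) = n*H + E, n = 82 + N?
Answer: -366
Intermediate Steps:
y(R) = -18 (y(R) = -5 - 13 = -18)
n = 26 (n = 82 - 56 = 26)
L(H, E) = E + 26*H (L(H, E) = 26*H + E = E + 26*H)
o = 0 (o = 0*((4 + 20) - 104) = 0*(24 - 104) = 0*(-80) = 0)
L(y(8), 102) + o = (102 + 26*(-18)) + 0 = (102 - 468) + 0 = -366 + 0 = -366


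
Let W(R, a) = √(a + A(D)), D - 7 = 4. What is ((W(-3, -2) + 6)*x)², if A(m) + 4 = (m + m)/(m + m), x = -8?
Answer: 1984 + 768*I*√5 ≈ 1984.0 + 1717.3*I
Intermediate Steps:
D = 11 (D = 7 + 4 = 11)
A(m) = -3 (A(m) = -4 + (m + m)/(m + m) = -4 + (2*m)/((2*m)) = -4 + (2*m)*(1/(2*m)) = -4 + 1 = -3)
W(R, a) = √(-3 + a) (W(R, a) = √(a - 3) = √(-3 + a))
((W(-3, -2) + 6)*x)² = ((√(-3 - 2) + 6)*(-8))² = ((√(-5) + 6)*(-8))² = ((I*√5 + 6)*(-8))² = ((6 + I*√5)*(-8))² = (-48 - 8*I*√5)²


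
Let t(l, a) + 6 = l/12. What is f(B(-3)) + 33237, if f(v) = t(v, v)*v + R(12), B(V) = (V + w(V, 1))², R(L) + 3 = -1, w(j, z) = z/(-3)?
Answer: 8061919/243 ≈ 33177.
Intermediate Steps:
w(j, z) = -z/3 (w(j, z) = z*(-⅓) = -z/3)
R(L) = -4 (R(L) = -3 - 1 = -4)
t(l, a) = -6 + l/12
B(V) = (-⅓ + V)² (B(V) = (V - ⅓*1)² = (V - ⅓)² = (-⅓ + V)²)
f(v) = -4 + v*(-6 + v/12) (f(v) = (-6 + v/12)*v - 4 = v*(-6 + v/12) - 4 = -4 + v*(-6 + v/12))
f(B(-3)) + 33237 = (-4 + ((-1 + 3*(-3))²/9)*(-72 + (-1 + 3*(-3))²/9)/12) + 33237 = (-4 + ((-1 - 9)²/9)*(-72 + (-1 - 9)²/9)/12) + 33237 = (-4 + ((⅑)*(-10)²)*(-72 + (⅑)*(-10)²)/12) + 33237 = (-4 + ((⅑)*100)*(-72 + (⅑)*100)/12) + 33237 = (-4 + (1/12)*(100/9)*(-72 + 100/9)) + 33237 = (-4 + (1/12)*(100/9)*(-548/9)) + 33237 = (-4 - 13700/243) + 33237 = -14672/243 + 33237 = 8061919/243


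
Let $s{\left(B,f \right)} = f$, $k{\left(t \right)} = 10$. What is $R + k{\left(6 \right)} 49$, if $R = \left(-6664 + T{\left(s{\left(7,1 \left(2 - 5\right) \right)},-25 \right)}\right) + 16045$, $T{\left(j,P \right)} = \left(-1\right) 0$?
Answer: $9871$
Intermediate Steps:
$T{\left(j,P \right)} = 0$
$R = 9381$ ($R = \left(-6664 + 0\right) + 16045 = -6664 + 16045 = 9381$)
$R + k{\left(6 \right)} 49 = 9381 + 10 \cdot 49 = 9381 + 490 = 9871$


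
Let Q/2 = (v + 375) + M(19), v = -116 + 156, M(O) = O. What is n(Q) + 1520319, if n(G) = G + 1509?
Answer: 1522696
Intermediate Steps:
v = 40
Q = 868 (Q = 2*((40 + 375) + 19) = 2*(415 + 19) = 2*434 = 868)
n(G) = 1509 + G
n(Q) + 1520319 = (1509 + 868) + 1520319 = 2377 + 1520319 = 1522696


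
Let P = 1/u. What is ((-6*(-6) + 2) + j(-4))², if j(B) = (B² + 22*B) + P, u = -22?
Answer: 561001/484 ≈ 1159.1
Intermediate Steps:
P = -1/22 (P = 1/(-22) = -1/22 ≈ -0.045455)
j(B) = -1/22 + B² + 22*B (j(B) = (B² + 22*B) - 1/22 = -1/22 + B² + 22*B)
((-6*(-6) + 2) + j(-4))² = ((-6*(-6) + 2) + (-1/22 + (-4)² + 22*(-4)))² = ((36 + 2) + (-1/22 + 16 - 88))² = (38 - 1585/22)² = (-749/22)² = 561001/484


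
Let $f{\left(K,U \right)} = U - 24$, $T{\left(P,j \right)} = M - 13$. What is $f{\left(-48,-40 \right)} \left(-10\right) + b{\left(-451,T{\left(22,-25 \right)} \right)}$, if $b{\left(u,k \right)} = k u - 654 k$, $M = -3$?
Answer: $18320$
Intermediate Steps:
$T{\left(P,j \right)} = -16$ ($T{\left(P,j \right)} = -3 - 13 = -16$)
$f{\left(K,U \right)} = -24 + U$
$b{\left(u,k \right)} = - 654 k + k u$
$f{\left(-48,-40 \right)} \left(-10\right) + b{\left(-451,T{\left(22,-25 \right)} \right)} = \left(-24 - 40\right) \left(-10\right) - 16 \left(-654 - 451\right) = \left(-64\right) \left(-10\right) - -17680 = 640 + 17680 = 18320$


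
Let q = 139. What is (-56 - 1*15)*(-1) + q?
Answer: 210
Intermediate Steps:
(-56 - 1*15)*(-1) + q = (-56 - 1*15)*(-1) + 139 = (-56 - 15)*(-1) + 139 = -71*(-1) + 139 = 71 + 139 = 210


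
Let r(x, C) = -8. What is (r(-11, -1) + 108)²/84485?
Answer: 2000/16897 ≈ 0.11836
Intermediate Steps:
(r(-11, -1) + 108)²/84485 = (-8 + 108)²/84485 = 100²*(1/84485) = 10000*(1/84485) = 2000/16897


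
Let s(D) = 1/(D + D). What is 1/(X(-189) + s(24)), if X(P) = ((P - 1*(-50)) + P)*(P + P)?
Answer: 48/5951233 ≈ 8.0656e-6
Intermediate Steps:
X(P) = 2*P*(50 + 2*P) (X(P) = ((P + 50) + P)*(2*P) = ((50 + P) + P)*(2*P) = (50 + 2*P)*(2*P) = 2*P*(50 + 2*P))
s(D) = 1/(2*D)
1/(X(-189) + s(24)) = 1/(4*(-189)*(25 - 189) + (½)/24) = 1/(4*(-189)*(-164) + (½)*(1/24)) = 1/(123984 + 1/48) = 1/(5951233/48) = 48/5951233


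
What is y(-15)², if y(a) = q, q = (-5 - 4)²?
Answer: 6561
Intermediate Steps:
q = 81 (q = (-9)² = 81)
y(a) = 81
y(-15)² = 81² = 6561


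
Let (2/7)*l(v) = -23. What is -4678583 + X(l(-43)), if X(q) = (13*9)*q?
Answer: -9376003/2 ≈ -4.6880e+6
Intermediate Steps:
l(v) = -161/2 (l(v) = (7/2)*(-23) = -161/2)
X(q) = 117*q
-4678583 + X(l(-43)) = -4678583 + 117*(-161/2) = -4678583 - 18837/2 = -9376003/2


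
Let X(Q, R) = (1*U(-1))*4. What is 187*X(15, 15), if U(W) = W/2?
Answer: -374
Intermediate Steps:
U(W) = W/2 (U(W) = W*(½) = W/2)
X(Q, R) = -2 (X(Q, R) = (1*((½)*(-1)))*4 = (1*(-½))*4 = -½*4 = -2)
187*X(15, 15) = 187*(-2) = -374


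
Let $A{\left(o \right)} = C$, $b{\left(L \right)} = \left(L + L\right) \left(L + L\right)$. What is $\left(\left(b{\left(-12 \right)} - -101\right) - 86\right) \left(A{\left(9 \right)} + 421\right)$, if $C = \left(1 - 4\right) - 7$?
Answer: $242901$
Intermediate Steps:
$b{\left(L \right)} = 4 L^{2}$ ($b{\left(L \right)} = 2 L 2 L = 4 L^{2}$)
$C = -10$ ($C = -3 - 7 = -10$)
$A{\left(o \right)} = -10$
$\left(\left(b{\left(-12 \right)} - -101\right) - 86\right) \left(A{\left(9 \right)} + 421\right) = \left(\left(4 \left(-12\right)^{2} - -101\right) - 86\right) \left(-10 + 421\right) = \left(\left(4 \cdot 144 + 101\right) - 86\right) 411 = \left(\left(576 + 101\right) - 86\right) 411 = \left(677 - 86\right) 411 = 591 \cdot 411 = 242901$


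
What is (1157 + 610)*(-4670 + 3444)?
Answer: -2166342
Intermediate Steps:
(1157 + 610)*(-4670 + 3444) = 1767*(-1226) = -2166342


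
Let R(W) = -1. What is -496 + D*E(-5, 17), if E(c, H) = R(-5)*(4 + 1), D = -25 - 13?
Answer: -306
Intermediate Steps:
D = -38
E(c, H) = -5 (E(c, H) = -(4 + 1) = -1*5 = -5)
-496 + D*E(-5, 17) = -496 - 38*(-5) = -496 + 190 = -306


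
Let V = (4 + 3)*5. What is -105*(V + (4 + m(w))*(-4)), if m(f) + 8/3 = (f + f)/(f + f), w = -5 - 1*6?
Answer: -2695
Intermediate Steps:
w = -11 (w = -5 - 6 = -11)
m(f) = -5/3 (m(f) = -8/3 + (f + f)/(f + f) = -8/3 + (2*f)/((2*f)) = -8/3 + (2*f)*(1/(2*f)) = -8/3 + 1 = -5/3)
V = 35 (V = 7*5 = 35)
-105*(V + (4 + m(w))*(-4)) = -105*(35 + (4 - 5/3)*(-4)) = -105*(35 + (7/3)*(-4)) = -105*(35 - 28/3) = -105*77/3 = -2695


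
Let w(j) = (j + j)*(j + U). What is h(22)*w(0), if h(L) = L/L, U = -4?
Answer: 0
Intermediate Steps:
h(L) = 1
w(j) = 2*j*(-4 + j) (w(j) = (j + j)*(j - 4) = (2*j)*(-4 + j) = 2*j*(-4 + j))
h(22)*w(0) = 1*(2*0*(-4 + 0)) = 1*(2*0*(-4)) = 1*0 = 0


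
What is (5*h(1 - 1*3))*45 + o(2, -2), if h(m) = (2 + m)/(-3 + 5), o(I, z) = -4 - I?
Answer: -6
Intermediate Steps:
h(m) = 1 + m/2 (h(m) = (2 + m)/2 = (2 + m)*(1/2) = 1 + m/2)
(5*h(1 - 1*3))*45 + o(2, -2) = (5*(1 + (1 - 1*3)/2))*45 + (-4 - 1*2) = (5*(1 + (1 - 3)/2))*45 + (-4 - 2) = (5*(1 + (1/2)*(-2)))*45 - 6 = (5*(1 - 1))*45 - 6 = (5*0)*45 - 6 = 0*45 - 6 = 0 - 6 = -6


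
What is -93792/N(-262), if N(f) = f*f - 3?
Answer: -93792/68641 ≈ -1.3664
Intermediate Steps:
N(f) = -3 + f² (N(f) = f² - 3 = -3 + f²)
-93792/N(-262) = -93792/(-3 + (-262)²) = -93792/(-3 + 68644) = -93792/68641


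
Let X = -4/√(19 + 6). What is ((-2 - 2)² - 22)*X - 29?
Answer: -121/5 ≈ -24.200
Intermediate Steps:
X = -⅘ (X = -4/(√25) = -4/5 = -4*⅕ = -⅘ ≈ -0.80000)
((-2 - 2)² - 22)*X - 29 = ((-2 - 2)² - 22)*(-⅘) - 29 = ((-4)² - 22)*(-⅘) - 29 = (16 - 22)*(-⅘) - 29 = -6*(-⅘) - 29 = 24/5 - 29 = -121/5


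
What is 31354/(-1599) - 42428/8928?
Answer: -28980907/1189656 ≈ -24.361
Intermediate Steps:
31354/(-1599) - 42428/8928 = 31354*(-1/1599) - 42428*1/8928 = -31354/1599 - 10607/2232 = -28980907/1189656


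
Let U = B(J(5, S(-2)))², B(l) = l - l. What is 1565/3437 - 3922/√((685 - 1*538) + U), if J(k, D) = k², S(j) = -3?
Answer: 1565/3437 - 3922*√3/21 ≈ -323.03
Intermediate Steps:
B(l) = 0
U = 0 (U = 0² = 0)
1565/3437 - 3922/√((685 - 1*538) + U) = 1565/3437 - 3922/√((685 - 1*538) + 0) = 1565*(1/3437) - 3922/√((685 - 538) + 0) = 1565/3437 - 3922/√(147 + 0) = 1565/3437 - 3922*√3/21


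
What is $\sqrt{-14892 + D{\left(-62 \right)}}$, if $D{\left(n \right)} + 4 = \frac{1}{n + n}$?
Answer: $\frac{i \sqrt{57260255}}{62} \approx 122.05 i$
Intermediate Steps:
$D{\left(n \right)} = -4 + \frac{1}{2 n}$ ($D{\left(n \right)} = -4 + \frac{1}{n + n} = -4 + \frac{1}{2 n}$)
$\sqrt{-14892 + D{\left(-62 \right)}} = \sqrt{-14892 - \left(4 - \frac{1}{2 \left(-62\right)}\right)} = \sqrt{-14892 + \left(-4 + \frac{1}{2} \left(- \frac{1}{62}\right)\right)} = \sqrt{-14892 - \frac{497}{124}} = \sqrt{- \frac{1847105}{124}} = \frac{i \sqrt{57260255}}{62}$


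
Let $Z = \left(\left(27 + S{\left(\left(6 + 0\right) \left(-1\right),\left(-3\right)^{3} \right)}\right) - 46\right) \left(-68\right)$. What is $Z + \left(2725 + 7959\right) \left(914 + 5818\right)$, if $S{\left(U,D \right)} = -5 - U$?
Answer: $71925912$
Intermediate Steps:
$Z = 1224$ ($Z = \left(\left(27 - \left(5 + \left(6 + 0\right) \left(-1\right)\right)\right) - 46\right) \left(-68\right) = \left(\left(27 - \left(5 + 6 \left(-1\right)\right)\right) - 46\right) \left(-68\right) = \left(\left(27 - -1\right) - 46\right) \left(-68\right) = \left(\left(27 + \left(-5 + 6\right)\right) - 46\right) \left(-68\right) = \left(\left(27 + 1\right) - 46\right) \left(-68\right) = \left(28 - 46\right) \left(-68\right) = \left(-18\right) \left(-68\right) = 1224$)
$Z + \left(2725 + 7959\right) \left(914 + 5818\right) = 1224 + \left(2725 + 7959\right) \left(914 + 5818\right) = 1224 + 10684 \cdot 6732 = 1224 + 71924688 = 71925912$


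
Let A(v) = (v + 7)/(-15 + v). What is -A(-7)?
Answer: 0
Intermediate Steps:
A(v) = (7 + v)/(-15 + v)
-A(-7) = -(7 - 7)/(-15 - 7) = -0/(-22) = -(-1)*0/22 = -1*0 = 0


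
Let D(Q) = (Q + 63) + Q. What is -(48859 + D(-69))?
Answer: -48784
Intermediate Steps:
D(Q) = 63 + 2*Q (D(Q) = (63 + Q) + Q = 63 + 2*Q)
-(48859 + D(-69)) = -(48859 + (63 + 2*(-69))) = -(48859 + (63 - 138)) = -(48859 - 75) = -1*48784 = -48784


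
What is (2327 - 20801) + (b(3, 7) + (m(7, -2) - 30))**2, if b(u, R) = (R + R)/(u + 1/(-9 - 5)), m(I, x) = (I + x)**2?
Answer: -31054713/1681 ≈ -18474.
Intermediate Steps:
b(u, R) = 2*R/(-1/14 + u) (b(u, R) = (2*R)/(u + 1/(-14)) = (2*R)/(u - 1/14) = (2*R)/(-1/14 + u) = 2*R/(-1/14 + u))
(2327 - 20801) + (b(3, 7) + (m(7, -2) - 30))**2 = (2327 - 20801) + (28*7/(-1 + 14*3) + ((7 - 2)**2 - 30))**2 = -18474 + (28*7/(-1 + 42) + (5**2 - 30))**2 = -18474 + (28*7/41 + (25 - 30))**2 = -18474 + (28*7*(1/41) - 5)**2 = -18474 + (196/41 - 5)**2 = -18474 + (-9/41)**2 = -18474 + 81/1681 = -31054713/1681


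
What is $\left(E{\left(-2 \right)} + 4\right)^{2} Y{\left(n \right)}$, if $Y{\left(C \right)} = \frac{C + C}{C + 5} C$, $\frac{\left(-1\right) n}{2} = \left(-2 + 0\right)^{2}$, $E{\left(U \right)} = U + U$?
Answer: $0$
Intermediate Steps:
$E{\left(U \right)} = 2 U$
$n = -8$ ($n = - 2 \left(-2 + 0\right)^{2} = - 2 \left(-2\right)^{2} = \left(-2\right) 4 = -8$)
$Y{\left(C \right)} = \frac{2 C^{2}}{5 + C}$ ($Y{\left(C \right)} = \frac{2 C}{5 + C} C = \frac{2 C^{2}}{5 + C}$)
$\left(E{\left(-2 \right)} + 4\right)^{2} Y{\left(n \right)} = \left(2 \left(-2\right) + 4\right)^{2} \frac{2 \left(-8\right)^{2}}{5 - 8} = \left(-4 + 4\right)^{2} \cdot 2 \cdot 64 \frac{1}{-3} = 0^{2} \cdot 2 \cdot 64 \left(- \frac{1}{3}\right) = 0 \left(- \frac{128}{3}\right) = 0$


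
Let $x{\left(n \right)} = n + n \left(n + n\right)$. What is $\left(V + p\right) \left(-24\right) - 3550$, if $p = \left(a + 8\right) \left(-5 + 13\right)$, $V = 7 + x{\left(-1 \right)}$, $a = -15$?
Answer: $-2398$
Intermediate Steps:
$x{\left(n \right)} = n + 2 n^{2}$ ($x{\left(n \right)} = n + n 2 n = n + 2 n^{2}$)
$V = 8$ ($V = 7 - \left(1 + 2 \left(-1\right)\right) = 7 - \left(1 - 2\right) = 7 - -1 = 7 + 1 = 8$)
$p = -56$ ($p = \left(-15 + 8\right) \left(-5 + 13\right) = \left(-7\right) 8 = -56$)
$\left(V + p\right) \left(-24\right) - 3550 = \left(8 - 56\right) \left(-24\right) - 3550 = \left(-48\right) \left(-24\right) - 3550 = 1152 - 3550 = -2398$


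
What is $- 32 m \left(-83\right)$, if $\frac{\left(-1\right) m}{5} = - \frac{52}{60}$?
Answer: $\frac{34528}{3} \approx 11509.0$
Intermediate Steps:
$m = \frac{13}{3}$ ($m = - 5 \left(- \frac{52}{60}\right) = - 5 \left(\left(-52\right) \frac{1}{60}\right) = \left(-5\right) \left(- \frac{13}{15}\right) = \frac{13}{3} \approx 4.3333$)
$- 32 m \left(-83\right) = \left(-32\right) \frac{13}{3} \left(-83\right) = \left(- \frac{416}{3}\right) \left(-83\right) = \frac{34528}{3}$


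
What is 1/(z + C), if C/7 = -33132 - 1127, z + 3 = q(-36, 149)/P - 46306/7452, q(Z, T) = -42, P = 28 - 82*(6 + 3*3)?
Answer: -2239326/537040040723 ≈ -4.1698e-6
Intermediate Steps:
P = -1202 (P = 28 - 82*(6 + 9) = 28 - 82*15 = 28 - 1230 = -1202)
z = -20554685/2239326 (z = -3 + (-42/(-1202) - 46306/7452) = -3 + (-42*(-1/1202) - 46306*1/7452) = -3 + (21/601 - 23153/3726) = -3 - 13836707/2239326 = -20554685/2239326 ≈ -9.1790)
C = -239813 (C = 7*(-33132 - 1127) = 7*(-34259) = -239813)
1/(z + C) = 1/(-20554685/2239326 - 239813) = 1/(-537040040723/2239326) = -2239326/537040040723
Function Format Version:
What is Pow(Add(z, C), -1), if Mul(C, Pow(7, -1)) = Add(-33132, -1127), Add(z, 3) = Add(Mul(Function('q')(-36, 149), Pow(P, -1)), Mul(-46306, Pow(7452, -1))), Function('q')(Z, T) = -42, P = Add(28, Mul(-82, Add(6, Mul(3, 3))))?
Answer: Rational(-2239326, 537040040723) ≈ -4.1698e-6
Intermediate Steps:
P = -1202 (P = Add(28, Mul(-82, Add(6, 9))) = Add(28, Mul(-82, 15)) = Add(28, -1230) = -1202)
z = Rational(-20554685, 2239326) (z = Add(-3, Add(Mul(-42, Pow(-1202, -1)), Mul(-46306, Pow(7452, -1)))) = Add(-3, Add(Mul(-42, Rational(-1, 1202)), Mul(-46306, Rational(1, 7452)))) = Add(-3, Add(Rational(21, 601), Rational(-23153, 3726))) = Add(-3, Rational(-13836707, 2239326)) = Rational(-20554685, 2239326) ≈ -9.1790)
C = -239813 (C = Mul(7, Add(-33132, -1127)) = Mul(7, -34259) = -239813)
Pow(Add(z, C), -1) = Pow(Add(Rational(-20554685, 2239326), -239813), -1) = Pow(Rational(-537040040723, 2239326), -1) = Rational(-2239326, 537040040723)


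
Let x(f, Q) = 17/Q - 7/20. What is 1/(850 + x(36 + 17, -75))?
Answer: 300/254827 ≈ 0.0011773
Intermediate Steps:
x(f, Q) = -7/20 + 17/Q (x(f, Q) = 17/Q - 7*1/20 = 17/Q - 7/20 = -7/20 + 17/Q)
1/(850 + x(36 + 17, -75)) = 1/(850 + (-7/20 + 17/(-75))) = 1/(850 + (-7/20 + 17*(-1/75))) = 1/(850 + (-7/20 - 17/75)) = 1/(850 - 173/300) = 1/(254827/300) = 300/254827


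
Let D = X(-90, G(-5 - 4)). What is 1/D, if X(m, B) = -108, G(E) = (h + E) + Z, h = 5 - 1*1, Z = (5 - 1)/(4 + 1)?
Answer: -1/108 ≈ -0.0092593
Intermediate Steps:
Z = ⅘ (Z = 4/5 = 4*(⅕) = ⅘ ≈ 0.80000)
h = 4 (h = 5 - 1 = 4)
G(E) = 24/5 + E (G(E) = (4 + E) + ⅘ = 24/5 + E)
D = -108
1/D = 1/(-108) = -1/108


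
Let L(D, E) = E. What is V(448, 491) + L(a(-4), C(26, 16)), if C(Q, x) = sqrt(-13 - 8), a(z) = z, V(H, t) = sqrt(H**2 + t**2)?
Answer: sqrt(441785) + I*sqrt(21) ≈ 664.67 + 4.5826*I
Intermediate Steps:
C(Q, x) = I*sqrt(21) (C(Q, x) = sqrt(-21) = I*sqrt(21))
V(448, 491) + L(a(-4), C(26, 16)) = sqrt(448**2 + 491**2) + I*sqrt(21) = sqrt(200704 + 241081) + I*sqrt(21) = sqrt(441785) + I*sqrt(21)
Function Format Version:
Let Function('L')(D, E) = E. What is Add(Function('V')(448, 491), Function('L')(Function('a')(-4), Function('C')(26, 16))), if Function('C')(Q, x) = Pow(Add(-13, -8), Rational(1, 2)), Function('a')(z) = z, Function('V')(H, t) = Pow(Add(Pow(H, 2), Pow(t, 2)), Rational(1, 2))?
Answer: Add(Pow(441785, Rational(1, 2)), Mul(I, Pow(21, Rational(1, 2)))) ≈ Add(664.67, Mul(4.5826, I))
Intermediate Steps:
Function('C')(Q, x) = Mul(I, Pow(21, Rational(1, 2))) (Function('C')(Q, x) = Pow(-21, Rational(1, 2)) = Mul(I, Pow(21, Rational(1, 2))))
Add(Function('V')(448, 491), Function('L')(Function('a')(-4), Function('C')(26, 16))) = Add(Pow(Add(Pow(448, 2), Pow(491, 2)), Rational(1, 2)), Mul(I, Pow(21, Rational(1, 2)))) = Add(Pow(Add(200704, 241081), Rational(1, 2)), Mul(I, Pow(21, Rational(1, 2)))) = Add(Pow(441785, Rational(1, 2)), Mul(I, Pow(21, Rational(1, 2))))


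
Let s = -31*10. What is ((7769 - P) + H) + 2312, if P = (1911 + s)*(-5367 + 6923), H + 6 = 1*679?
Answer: -2480402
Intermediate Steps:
s = -310
H = 673 (H = -6 + 1*679 = -6 + 679 = 673)
P = 2491156 (P = (1911 - 310)*(-5367 + 6923) = 1601*1556 = 2491156)
((7769 - P) + H) + 2312 = ((7769 - 1*2491156) + 673) + 2312 = ((7769 - 2491156) + 673) + 2312 = (-2483387 + 673) + 2312 = -2482714 + 2312 = -2480402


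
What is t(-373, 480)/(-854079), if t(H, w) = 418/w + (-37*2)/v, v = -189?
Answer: -19087/12913674480 ≈ -1.4780e-6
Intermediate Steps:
t(H, w) = 74/189 + 418/w (t(H, w) = 418/w - 37*2/(-189) = 418/w - 74*(-1/189) = 418/w + 74/189 = 74/189 + 418/w)
t(-373, 480)/(-854079) = (74/189 + 418/480)/(-854079) = (74/189 + 418*(1/480))*(-1/854079) = (74/189 + 209/240)*(-1/854079) = (19087/15120)*(-1/854079) = -19087/12913674480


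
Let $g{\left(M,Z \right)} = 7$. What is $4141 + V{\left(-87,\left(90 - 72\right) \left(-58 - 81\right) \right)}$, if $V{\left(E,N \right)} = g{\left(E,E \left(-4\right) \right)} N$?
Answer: $-13373$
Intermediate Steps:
$V{\left(E,N \right)} = 7 N$
$4141 + V{\left(-87,\left(90 - 72\right) \left(-58 - 81\right) \right)} = 4141 + 7 \left(90 - 72\right) \left(-58 - 81\right) = 4141 + 7 \cdot 18 \left(-139\right) = 4141 + 7 \left(-2502\right) = 4141 - 17514 = -13373$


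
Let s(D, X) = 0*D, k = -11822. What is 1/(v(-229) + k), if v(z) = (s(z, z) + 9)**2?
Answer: -1/11741 ≈ -8.5172e-5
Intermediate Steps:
s(D, X) = 0
v(z) = 81 (v(z) = (0 + 9)**2 = 9**2 = 81)
1/(v(-229) + k) = 1/(81 - 11822) = 1/(-11741) = -1/11741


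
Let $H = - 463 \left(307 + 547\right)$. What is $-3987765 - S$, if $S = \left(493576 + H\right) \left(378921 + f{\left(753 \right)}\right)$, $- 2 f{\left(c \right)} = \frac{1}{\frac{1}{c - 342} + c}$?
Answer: $- \frac{11514097809857439}{309484} \approx -3.7204 \cdot 10^{10}$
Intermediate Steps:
$H = -395402$ ($H = \left(-463\right) 854 = -395402$)
$f{\left(c \right)} = - \frac{1}{2 \left(c + \frac{1}{-342 + c}\right)}$ ($f{\left(c \right)} = - \frac{1}{2 \left(\frac{1}{c - 342} + c\right)} = - \frac{1}{2 \left(\frac{1}{-342 + c} + c\right)} = - \frac{1}{2 \left(c + \frac{1}{-342 + c}\right)}$)
$S = \frac{11512863660394179}{309484}$ ($S = \left(493576 - 395402\right) \left(378921 + \frac{342 - 753}{2 \left(1 + 753^{2} - 257526\right)}\right) = 98174 \left(378921 + \frac{342 - 753}{2 \left(1 + 567009 - 257526\right)}\right) = 98174 \left(378921 + \frac{1}{2} \cdot \frac{1}{309484} \left(-411\right)\right) = 98174 \left(378921 - \frac{411}{618968}\right) = 98174 \cdot \frac{234539973117}{618968} = \frac{11512863660394179}{309484} \approx 3.72 \cdot 10^{10}$)
$-3987765 - S = -3987765 - \frac{11512863660394179}{309484} = - \frac{11514097809857439}{309484}$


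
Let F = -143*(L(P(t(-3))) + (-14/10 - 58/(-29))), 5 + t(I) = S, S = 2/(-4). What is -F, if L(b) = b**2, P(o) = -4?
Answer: 11869/5 ≈ 2373.8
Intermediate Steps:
S = -1/2 (S = 2*(-1/4) = -1/2 ≈ -0.50000)
t(I) = -11/2 (t(I) = -5 - 1/2 = -11/2)
F = -11869/5 (F = -143*((-4)**2 + (-14/10 - 58/(-29))) = -143*(16 + (-14*1/10 - 58*(-1/29))) = -143*(16 + (-7/5 + 2)) = -143*(16 + 3/5) = -143*83/5 = -11869/5 ≈ -2373.8)
-F = -1*(-11869/5) = 11869/5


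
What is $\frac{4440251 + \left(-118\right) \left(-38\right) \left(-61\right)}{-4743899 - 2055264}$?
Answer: $- \frac{4166727}{6799163} \approx -0.61283$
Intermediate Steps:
$\frac{4440251 + \left(-118\right) \left(-38\right) \left(-61\right)}{-4743899 - 2055264} = \frac{4440251 + 4484 \left(-61\right)}{-6799163} = \left(4440251 - 273524\right) \left(- \frac{1}{6799163}\right) = 4166727 \left(- \frac{1}{6799163}\right) = - \frac{4166727}{6799163}$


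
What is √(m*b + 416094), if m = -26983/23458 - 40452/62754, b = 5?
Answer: √25046346024520536287066/245347222 ≈ 645.05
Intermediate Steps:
m = -440369033/245347222 (m = -26983*1/23458 - 40452*1/62754 = -26983/23458 - 6742/10459 = -440369033/245347222 ≈ -1.7949)
√(m*b + 416094) = √(-440369033/245347222*5 + 416094) = √(-2201845165/245347222 + 416094) = √(102085305145703/245347222) = √25046346024520536287066/245347222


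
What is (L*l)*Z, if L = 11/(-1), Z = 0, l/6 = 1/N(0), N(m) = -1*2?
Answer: 0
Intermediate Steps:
N(m) = -2
l = -3 (l = 6*(1/(-2)) = 6*(1*(-½)) = 6*(-½) = -3)
L = -11 (L = 11*(-1) = -11)
(L*l)*Z = -11*(-3)*0 = 33*0 = 0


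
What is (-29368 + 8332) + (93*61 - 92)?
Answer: -15455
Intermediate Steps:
(-29368 + 8332) + (93*61 - 92) = -21036 + (5673 - 92) = -21036 + 5581 = -15455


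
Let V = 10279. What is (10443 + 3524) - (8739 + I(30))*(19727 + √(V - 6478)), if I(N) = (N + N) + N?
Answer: -174155716 - 8829*√3801 ≈ -1.7470e+8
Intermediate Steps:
I(N) = 3*N (I(N) = 2*N + N = 3*N)
(10443 + 3524) - (8739 + I(30))*(19727 + √(V - 6478)) = (10443 + 3524) - (8739 + 3*30)*(19727 + √(10279 - 6478)) = 13967 - (8739 + 90)*(19727 + √3801) = 13967 - 8829*(19727 + √3801) = 13967 - (174169683 + 8829*√3801) = 13967 + (-174169683 - 8829*√3801) = -174155716 - 8829*√3801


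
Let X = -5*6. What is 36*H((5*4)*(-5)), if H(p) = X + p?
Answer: -4680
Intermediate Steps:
X = -30
H(p) = -30 + p
36*H((5*4)*(-5)) = 36*(-30 + (5*4)*(-5)) = 36*(-30 + 20*(-5)) = 36*(-30 - 100) = 36*(-130) = -4680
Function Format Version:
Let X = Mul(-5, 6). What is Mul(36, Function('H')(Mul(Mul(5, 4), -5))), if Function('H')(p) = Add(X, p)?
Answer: -4680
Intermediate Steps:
X = -30
Function('H')(p) = Add(-30, p)
Mul(36, Function('H')(Mul(Mul(5, 4), -5))) = Mul(36, Add(-30, Mul(Mul(5, 4), -5))) = Mul(36, Add(-30, Mul(20, -5))) = Mul(36, Add(-30, -100)) = Mul(36, -130) = -4680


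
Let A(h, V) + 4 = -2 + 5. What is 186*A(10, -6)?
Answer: -186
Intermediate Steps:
A(h, V) = -1 (A(h, V) = -4 + (-2 + 5) = -4 + 3 = -1)
186*A(10, -6) = 186*(-1) = -186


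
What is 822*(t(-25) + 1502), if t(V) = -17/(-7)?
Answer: 8656482/7 ≈ 1.2366e+6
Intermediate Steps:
t(V) = 17/7 (t(V) = -17*(-⅐) = 17/7)
822*(t(-25) + 1502) = 822*(17/7 + 1502) = 822*(10531/7) = 8656482/7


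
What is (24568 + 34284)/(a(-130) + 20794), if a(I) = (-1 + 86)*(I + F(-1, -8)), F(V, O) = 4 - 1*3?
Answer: 58852/9829 ≈ 5.9876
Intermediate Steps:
F(V, O) = 1 (F(V, O) = 4 - 3 = 1)
a(I) = 85 + 85*I (a(I) = (-1 + 86)*(I + 1) = 85*(1 + I) = 85 + 85*I)
(24568 + 34284)/(a(-130) + 20794) = (24568 + 34284)/((85 + 85*(-130)) + 20794) = 58852/((85 - 11050) + 20794) = 58852/(-10965 + 20794) = 58852/9829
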